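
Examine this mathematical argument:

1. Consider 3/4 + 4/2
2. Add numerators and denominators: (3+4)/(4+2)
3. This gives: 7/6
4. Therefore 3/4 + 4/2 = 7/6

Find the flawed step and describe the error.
Step 2: Add numerators and denominators: (3+4)/(4+2)

Step 2 incorrectly adds fractions by separately adding numerators and denominators. This is wrong. The correct method requires a common denominator: 3/4 + 4/2 = (3×2 + 4×4)/(4×2) = 22/8 = 11/4. The method used gives 7/6, which is different.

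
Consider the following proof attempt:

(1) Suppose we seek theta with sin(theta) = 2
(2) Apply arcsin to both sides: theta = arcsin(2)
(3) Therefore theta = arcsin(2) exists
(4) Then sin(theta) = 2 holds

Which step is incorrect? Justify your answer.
Step 2: Apply arcsin to both sides: theta = arcsin(2)

Step 2 applies arcsin to 2. However, arcsin(x) is only defined for x in [-1, 1] because sin(theta) can only produce values in that range. Since |2| > 1, arcsin(2) is undefined. There is no angle whose sine equals 2.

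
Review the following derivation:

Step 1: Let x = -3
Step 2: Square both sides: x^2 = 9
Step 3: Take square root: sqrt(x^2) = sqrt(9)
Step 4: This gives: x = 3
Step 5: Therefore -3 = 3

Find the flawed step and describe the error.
Step 4: This gives: x = 3

Step 4 incorrectly states that sqrt(x^2) = x. The correct identity is sqrt(x^2) = |x|. Since x = -3 < 0, we have sqrt(x^2) = |-3| = 3, not x = -3.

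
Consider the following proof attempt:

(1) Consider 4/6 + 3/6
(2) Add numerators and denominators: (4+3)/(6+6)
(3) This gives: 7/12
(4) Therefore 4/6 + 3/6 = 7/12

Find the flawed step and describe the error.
Step 2: Add numerators and denominators: (4+3)/(6+6)

Step 2 incorrectly adds fractions by separately adding numerators and denominators. This is wrong. The correct method requires a common denominator: 4/6 + 3/6 = (4×6 + 3×6)/(6×6) = 42/36 = 7/6. The method used gives 7/12, which is different.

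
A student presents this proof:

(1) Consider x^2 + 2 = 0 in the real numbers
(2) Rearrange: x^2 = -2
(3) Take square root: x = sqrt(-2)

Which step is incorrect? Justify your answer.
Step 3: Take square root: x = sqrt(-2)

Step 3 takes the square root of -2, which is negative. In the real number system, the square root of a negative number is undefined. The equation x^2 + 2 = 0 has no real solutions. Square roots of negative numbers only exist in the complex numbers.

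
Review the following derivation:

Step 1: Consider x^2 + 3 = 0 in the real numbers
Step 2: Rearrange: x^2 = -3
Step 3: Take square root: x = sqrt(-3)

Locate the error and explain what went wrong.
Step 3: Take square root: x = sqrt(-3)

Step 3 takes the square root of -3, which is negative. In the real number system, the square root of a negative number is undefined. The equation x^2 + 3 = 0 has no real solutions. Square roots of negative numbers only exist in the complex numbers.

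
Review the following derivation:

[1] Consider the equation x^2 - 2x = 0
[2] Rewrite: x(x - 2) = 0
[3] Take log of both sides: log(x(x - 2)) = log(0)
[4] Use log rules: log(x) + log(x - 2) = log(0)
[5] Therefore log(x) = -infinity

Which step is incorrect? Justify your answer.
Step 3: Take log of both sides: log(x(x - 2)) = log(0)

Step 3 takes the logarithm of both sides, resulting in log(0) on the right side. The logarithm is only defined for positive numbers; log(0) is undefined (approaches negative infinity). This operation is invalid.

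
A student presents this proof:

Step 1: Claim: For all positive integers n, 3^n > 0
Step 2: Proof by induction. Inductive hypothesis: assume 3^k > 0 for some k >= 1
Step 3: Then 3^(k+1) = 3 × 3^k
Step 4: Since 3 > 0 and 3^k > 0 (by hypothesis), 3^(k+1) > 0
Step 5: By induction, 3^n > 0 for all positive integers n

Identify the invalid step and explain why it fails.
Step 5: By induction, 3^n > 0 for all positive integers n

Step 5 concludes the proof by induction, but no base case was ever established. A valid induction proof requires: (1) a base case proving 3^1 > 0, and (2) an inductive step showing IF 3^k > 0 THEN 3^(k+1) > 0. Steps 2-4 correctly establish the inductive step, but without the base case the conclusion in step 5 does not follow.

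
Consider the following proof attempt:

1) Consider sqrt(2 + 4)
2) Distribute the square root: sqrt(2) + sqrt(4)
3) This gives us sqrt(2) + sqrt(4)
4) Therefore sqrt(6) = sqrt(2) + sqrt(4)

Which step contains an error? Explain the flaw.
Step 2: Distribute the square root: sqrt(2) + sqrt(4)

Step 2 incorrectly 'distributes' the square root over addition. The square root function does not distribute: sqrt(a + b) ≠ sqrt(a) + sqrt(b). In fact, sqrt(2 + 4) = sqrt(6) ≈ 2.4495, while sqrt(2) + sqrt(4) ≈ 3.4142.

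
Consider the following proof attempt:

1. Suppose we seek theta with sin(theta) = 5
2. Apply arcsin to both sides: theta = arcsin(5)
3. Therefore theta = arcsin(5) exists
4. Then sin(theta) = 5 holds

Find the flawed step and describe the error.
Step 2: Apply arcsin to both sides: theta = arcsin(5)

Step 2 applies arcsin to 5. However, arcsin(x) is only defined for x in [-1, 1] because sin(theta) can only produce values in that range. Since |5| > 1, arcsin(5) is undefined. There is no angle whose sine equals 5.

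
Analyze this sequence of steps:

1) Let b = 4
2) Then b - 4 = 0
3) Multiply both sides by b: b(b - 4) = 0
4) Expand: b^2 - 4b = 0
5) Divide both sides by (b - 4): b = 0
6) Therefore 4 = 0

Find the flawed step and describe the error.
Step 5: Divide both sides by (b - 4): b = 0

Step 5 divides both sides by (b - 4). However, since b = 4, we have (b - 4) = 0. Division by zero is undefined, making this step invalid.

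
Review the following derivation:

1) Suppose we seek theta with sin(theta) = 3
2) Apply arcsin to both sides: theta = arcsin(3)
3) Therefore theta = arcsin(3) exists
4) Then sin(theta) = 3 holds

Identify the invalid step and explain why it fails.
Step 2: Apply arcsin to both sides: theta = arcsin(3)

Step 2 applies arcsin to 3. However, arcsin(x) is only defined for x in [-1, 1] because sin(theta) can only produce values in that range. Since |3| > 1, arcsin(3) is undefined. There is no angle whose sine equals 3.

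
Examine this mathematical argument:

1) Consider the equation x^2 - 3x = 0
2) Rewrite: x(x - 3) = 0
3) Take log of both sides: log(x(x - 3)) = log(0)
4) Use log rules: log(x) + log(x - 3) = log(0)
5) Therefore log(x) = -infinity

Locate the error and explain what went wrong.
Step 3: Take log of both sides: log(x(x - 3)) = log(0)

Step 3 takes the logarithm of both sides, resulting in log(0) on the right side. The logarithm is only defined for positive numbers; log(0) is undefined (approaches negative infinity). This operation is invalid.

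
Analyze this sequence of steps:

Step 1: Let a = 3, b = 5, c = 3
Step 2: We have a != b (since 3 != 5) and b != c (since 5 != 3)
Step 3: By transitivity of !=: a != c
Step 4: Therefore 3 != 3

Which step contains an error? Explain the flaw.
Step 3: By transitivity of !=: a != c

Step 3 incorrectly applies transitivity to the '!=' relation. Transitivity states: if a R b and b R c, then a R c. However, '!=' is not transitive. Counterexample: 3 != 5 and 5 != 3, but 3 = 3 (both equal 3). Transitivity holds for relations like <, <=, =, but not for !=.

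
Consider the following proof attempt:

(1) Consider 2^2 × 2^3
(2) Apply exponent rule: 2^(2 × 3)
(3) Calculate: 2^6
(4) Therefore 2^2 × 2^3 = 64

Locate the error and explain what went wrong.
Step 2: Apply exponent rule: 2^(2 × 3)

Step 2 incorrectly states that a^b × a^c = a^(b×c). The correct rule is a^b × a^c = a^(b+c). The actual value is 2^2 × 2^3 = 2^5 = 32, not 2^6 = 64.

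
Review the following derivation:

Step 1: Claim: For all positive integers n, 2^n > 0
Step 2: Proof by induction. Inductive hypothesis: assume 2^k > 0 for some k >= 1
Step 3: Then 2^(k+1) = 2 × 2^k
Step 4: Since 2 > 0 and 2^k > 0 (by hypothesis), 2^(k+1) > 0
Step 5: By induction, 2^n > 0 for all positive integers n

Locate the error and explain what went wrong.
Step 5: By induction, 2^n > 0 for all positive integers n

Step 5 concludes the proof by induction, but no base case was ever established. A valid induction proof requires: (1) a base case proving 2^1 > 0, and (2) an inductive step showing IF 2^k > 0 THEN 2^(k+1) > 0. Steps 2-4 correctly establish the inductive step, but without the base case the conclusion in step 5 does not follow.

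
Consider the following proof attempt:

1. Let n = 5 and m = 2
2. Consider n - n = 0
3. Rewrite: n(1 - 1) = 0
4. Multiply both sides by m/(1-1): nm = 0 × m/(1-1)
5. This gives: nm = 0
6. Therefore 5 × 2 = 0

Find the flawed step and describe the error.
Step 4: Multiply both sides by m/(1-1): nm = 0 × m/(1-1)

Step 4 multiplies both sides by m/(1-1). However, 1-1 = 0, so this is multiplication by m/0, which is undefined. We cannot multiply by an undefined expression.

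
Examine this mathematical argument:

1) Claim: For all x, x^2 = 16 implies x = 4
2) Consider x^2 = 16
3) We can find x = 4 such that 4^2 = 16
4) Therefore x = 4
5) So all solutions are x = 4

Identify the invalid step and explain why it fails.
Step 4: Therefore x = 4

Step 4 incorrectly concludes that x = 4 is the only solution. The proof shows that x = 4 is A solution (existence), but does not show it is the ONLY solution (uniqueness). In fact, x = -4 is also a solution since (-4)^2 = 16. Finding one solution doesn't prove there are no others.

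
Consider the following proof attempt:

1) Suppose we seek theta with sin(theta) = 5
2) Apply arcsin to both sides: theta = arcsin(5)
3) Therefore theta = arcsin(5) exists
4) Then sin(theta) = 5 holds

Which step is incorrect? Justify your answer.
Step 2: Apply arcsin to both sides: theta = arcsin(5)

Step 2 applies arcsin to 5. However, arcsin(x) is only defined for x in [-1, 1] because sin(theta) can only produce values in that range. Since |5| > 1, arcsin(5) is undefined. There is no angle whose sine equals 5.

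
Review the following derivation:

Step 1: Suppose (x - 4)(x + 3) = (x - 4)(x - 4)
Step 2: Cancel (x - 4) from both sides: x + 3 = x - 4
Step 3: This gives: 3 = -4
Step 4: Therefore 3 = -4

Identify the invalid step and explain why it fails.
Step 2: Cancel (x - 4) from both sides: x + 3 = x - 4

Step 2 cancels (x - 4) from both sides. This is only valid if (x - 4) ≠ 0, i.e., x ≠ 4. When x = 4, both sides equal zero regardless of the other factors. The correct approach requires considering x = 4 as a separate case.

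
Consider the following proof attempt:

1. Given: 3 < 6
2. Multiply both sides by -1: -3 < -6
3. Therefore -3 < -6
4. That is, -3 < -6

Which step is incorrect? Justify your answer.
Step 2: Multiply both sides by -1: -3 < -6

Step 2 multiplies both sides by -1 but fails to reverse the inequality sign. When multiplying (or dividing) an inequality by a negative number, the direction must be reversed. Since 3 < 6, we should get -3 > -6, i.e., -3 > -6.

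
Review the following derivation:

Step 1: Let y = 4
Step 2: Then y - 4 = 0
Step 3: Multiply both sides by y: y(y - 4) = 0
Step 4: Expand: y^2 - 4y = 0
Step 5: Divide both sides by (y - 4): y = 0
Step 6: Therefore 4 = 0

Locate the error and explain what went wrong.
Step 5: Divide both sides by (y - 4): y = 0

Step 5 divides both sides by (y - 4). However, since y = 4, we have (y - 4) = 0. Division by zero is undefined, making this step invalid.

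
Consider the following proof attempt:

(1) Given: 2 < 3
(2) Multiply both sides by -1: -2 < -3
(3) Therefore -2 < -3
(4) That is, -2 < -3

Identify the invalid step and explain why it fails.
Step 2: Multiply both sides by -1: -2 < -3

Step 2 multiplies both sides by -1 but fails to reverse the inequality sign. When multiplying (or dividing) an inequality by a negative number, the direction must be reversed. Since 2 < 3, we should get -2 > -3, i.e., -2 > -3.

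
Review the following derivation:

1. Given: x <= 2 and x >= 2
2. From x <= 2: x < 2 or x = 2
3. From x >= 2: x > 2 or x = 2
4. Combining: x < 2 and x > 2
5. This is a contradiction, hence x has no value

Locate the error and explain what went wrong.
Step 4: Combining: x < 2 and x > 2

Step 4 incorrectly combines the conditions. From x <= 2 and x >= 2, the intersection is x = 2. The error treats the 'or' cases as 'and' requirements. The correct conclusion is that x = 2 is the unique solution, not that no solution exists.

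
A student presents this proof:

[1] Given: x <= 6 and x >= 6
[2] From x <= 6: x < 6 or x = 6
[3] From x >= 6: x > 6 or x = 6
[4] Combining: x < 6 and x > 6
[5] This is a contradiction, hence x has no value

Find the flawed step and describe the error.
Step 4: Combining: x < 6 and x > 6

Step 4 incorrectly combines the conditions. From x <= 6 and x >= 6, the intersection is x = 6. The error treats the 'or' cases as 'and' requirements. The correct conclusion is that x = 6 is the unique solution, not that no solution exists.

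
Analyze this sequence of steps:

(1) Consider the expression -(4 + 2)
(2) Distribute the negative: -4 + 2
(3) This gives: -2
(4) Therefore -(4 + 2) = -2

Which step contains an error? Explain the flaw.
Step 2: Distribute the negative: -4 + 2

Step 2 incorrectly distributes the negative sign. The correct distribution is -(4 + 2) = -4 - 2 = -6. The negative must be applied to both terms, not just the first. The error treats -(4 + 2) as -4 + 2, which equals -2 instead of -6.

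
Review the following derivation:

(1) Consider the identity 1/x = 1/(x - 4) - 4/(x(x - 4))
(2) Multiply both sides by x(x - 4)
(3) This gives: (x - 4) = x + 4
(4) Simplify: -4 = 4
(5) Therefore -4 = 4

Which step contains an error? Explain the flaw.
Step 3: This gives: (x - 4) = x + 4

Step 3 makes a sign error when clearing denominators. Multiplying -4/(x(x - 4)) by x(x - 4) gives -4, not +4. The correct result is (x - 4) = x - 4, which is trivially true, not (x - 4) = x + 4. (Step 1 is a valid identity: 1/(x - 4) - 4/(x(x - 4)) = (x - 4)/(x(x - 4)) = 1/x.)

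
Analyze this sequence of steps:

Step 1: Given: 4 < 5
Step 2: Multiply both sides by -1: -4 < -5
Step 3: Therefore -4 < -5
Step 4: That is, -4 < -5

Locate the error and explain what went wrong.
Step 2: Multiply both sides by -1: -4 < -5

Step 2 multiplies both sides by -1 but fails to reverse the inequality sign. When multiplying (or dividing) an inequality by a negative number, the direction must be reversed. Since 4 < 5, we should get -4 > -5, i.e., -4 > -5.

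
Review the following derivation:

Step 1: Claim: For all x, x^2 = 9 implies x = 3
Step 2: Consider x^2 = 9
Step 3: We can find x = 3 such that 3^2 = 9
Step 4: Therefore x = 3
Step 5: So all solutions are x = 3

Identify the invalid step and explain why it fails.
Step 4: Therefore x = 3

Step 4 incorrectly concludes that x = 3 is the only solution. The proof shows that x = 3 is A solution (existence), but does not show it is the ONLY solution (uniqueness). In fact, x = -3 is also a solution since (-3)^2 = 9. Finding one solution doesn't prove there are no others.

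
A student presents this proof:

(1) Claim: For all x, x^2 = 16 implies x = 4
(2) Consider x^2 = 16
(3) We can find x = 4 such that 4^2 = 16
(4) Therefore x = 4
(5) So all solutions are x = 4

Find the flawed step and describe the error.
Step 4: Therefore x = 4

Step 4 incorrectly concludes that x = 4 is the only solution. The proof shows that x = 4 is A solution (existence), but does not show it is the ONLY solution (uniqueness). In fact, x = -4 is also a solution since (-4)^2 = 16. Finding one solution doesn't prove there are no others.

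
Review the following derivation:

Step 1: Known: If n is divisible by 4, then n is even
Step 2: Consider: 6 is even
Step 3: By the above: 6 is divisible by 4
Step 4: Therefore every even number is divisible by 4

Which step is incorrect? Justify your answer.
Step 3: By the above: 6 is divisible by 4

Step 3 commits the fallacy of affirming the consequent. The known fact 'divisible by 4 → even' does NOT imply 'even → divisible by 4'. That would be the converse, which is false. For example, 6 is even but 6 ÷ 4 = 1.50, which is not an integer.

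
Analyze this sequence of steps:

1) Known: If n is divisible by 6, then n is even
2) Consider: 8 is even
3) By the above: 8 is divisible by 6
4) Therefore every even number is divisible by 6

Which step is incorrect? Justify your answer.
Step 3: By the above: 8 is divisible by 6

Step 3 commits the fallacy of affirming the consequent. The known fact 'divisible by 6 → even' does NOT imply 'even → divisible by 6'. That would be the converse, which is false. For example, 8 is even but 8 ÷ 6 = 1.33, which is not an integer.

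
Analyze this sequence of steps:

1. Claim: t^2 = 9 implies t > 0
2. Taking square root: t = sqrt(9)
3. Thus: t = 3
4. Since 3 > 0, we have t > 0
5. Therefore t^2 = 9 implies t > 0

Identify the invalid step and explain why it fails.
Step 2: Taking square root: t = sqrt(9)

Step 2 takes the square root and assumes the positive root only. The equation t^2 = 9 actually has two solutions: t = 3 and t = -3. The proof silently assumes t > 0 without justification, then uses this assumption to conclude t > 0, which is circular. The counterexample t = -3 shows the claim is false.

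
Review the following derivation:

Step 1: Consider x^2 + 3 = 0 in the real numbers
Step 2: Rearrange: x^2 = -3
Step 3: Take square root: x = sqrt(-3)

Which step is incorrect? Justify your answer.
Step 3: Take square root: x = sqrt(-3)

Step 3 takes the square root of -3, which is negative. In the real number system, the square root of a negative number is undefined. The equation x^2 + 3 = 0 has no real solutions. Square roots of negative numbers only exist in the complex numbers.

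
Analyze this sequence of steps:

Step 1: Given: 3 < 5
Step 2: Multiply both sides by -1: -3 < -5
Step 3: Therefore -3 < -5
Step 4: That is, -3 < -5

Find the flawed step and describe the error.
Step 2: Multiply both sides by -1: -3 < -5

Step 2 multiplies both sides by -1 but fails to reverse the inequality sign. When multiplying (or dividing) an inequality by a negative number, the direction must be reversed. Since 3 < 5, we should get -3 > -5, i.e., -3 > -5.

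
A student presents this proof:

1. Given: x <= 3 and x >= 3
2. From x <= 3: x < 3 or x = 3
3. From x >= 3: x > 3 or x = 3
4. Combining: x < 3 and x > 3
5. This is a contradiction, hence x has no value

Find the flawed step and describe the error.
Step 4: Combining: x < 3 and x > 3

Step 4 incorrectly combines the conditions. From x <= 3 and x >= 3, the intersection is x = 3. The error treats the 'or' cases as 'and' requirements. The correct conclusion is that x = 3 is the unique solution, not that no solution exists.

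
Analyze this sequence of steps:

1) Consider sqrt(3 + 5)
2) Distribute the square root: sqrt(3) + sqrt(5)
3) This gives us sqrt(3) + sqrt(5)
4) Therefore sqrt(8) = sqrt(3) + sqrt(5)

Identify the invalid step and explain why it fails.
Step 2: Distribute the square root: sqrt(3) + sqrt(5)

Step 2 incorrectly 'distributes' the square root over addition. The square root function does not distribute: sqrt(a + b) ≠ sqrt(a) + sqrt(b). In fact, sqrt(3 + 5) = sqrt(8) ≈ 2.8284, while sqrt(3) + sqrt(5) ≈ 3.9681.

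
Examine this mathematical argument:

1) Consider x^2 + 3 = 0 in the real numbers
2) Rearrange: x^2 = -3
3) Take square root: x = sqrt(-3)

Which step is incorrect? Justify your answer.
Step 3: Take square root: x = sqrt(-3)

Step 3 takes the square root of -3, which is negative. In the real number system, the square root of a negative number is undefined. The equation x^2 + 3 = 0 has no real solutions. Square roots of negative numbers only exist in the complex numbers.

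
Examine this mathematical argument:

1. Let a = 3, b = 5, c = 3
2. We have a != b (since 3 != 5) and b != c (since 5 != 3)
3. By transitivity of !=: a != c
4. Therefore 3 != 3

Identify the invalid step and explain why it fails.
Step 3: By transitivity of !=: a != c

Step 3 incorrectly applies transitivity to the '!=' relation. Transitivity states: if a R b and b R c, then a R c. However, '!=' is not transitive. Counterexample: 3 != 5 and 5 != 3, but 3 = 3 (both equal 3). Transitivity holds for relations like <, <=, =, but not for !=.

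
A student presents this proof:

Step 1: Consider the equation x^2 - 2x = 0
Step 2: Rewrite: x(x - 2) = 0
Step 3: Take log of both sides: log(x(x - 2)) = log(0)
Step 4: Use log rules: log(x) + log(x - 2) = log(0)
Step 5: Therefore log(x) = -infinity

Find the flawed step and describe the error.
Step 3: Take log of both sides: log(x(x - 2)) = log(0)

Step 3 takes the logarithm of both sides, resulting in log(0) on the right side. The logarithm is only defined for positive numbers; log(0) is undefined (approaches negative infinity). This operation is invalid.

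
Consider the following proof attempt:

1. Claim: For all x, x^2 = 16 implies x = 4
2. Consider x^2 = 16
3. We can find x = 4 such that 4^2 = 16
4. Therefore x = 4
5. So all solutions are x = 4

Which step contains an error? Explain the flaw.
Step 4: Therefore x = 4

Step 4 incorrectly concludes that x = 4 is the only solution. The proof shows that x = 4 is A solution (existence), but does not show it is the ONLY solution (uniqueness). In fact, x = -4 is also a solution since (-4)^2 = 16. Finding one solution doesn't prove there are no others.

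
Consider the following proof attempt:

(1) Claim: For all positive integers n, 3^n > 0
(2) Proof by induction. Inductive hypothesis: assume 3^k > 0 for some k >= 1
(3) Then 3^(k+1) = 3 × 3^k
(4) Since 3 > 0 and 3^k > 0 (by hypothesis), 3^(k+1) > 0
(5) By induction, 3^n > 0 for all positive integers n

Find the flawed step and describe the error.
Step 5: By induction, 3^n > 0 for all positive integers n

Step 5 concludes the proof by induction, but no base case was ever established. A valid induction proof requires: (1) a base case proving 3^1 > 0, and (2) an inductive step showing IF 3^k > 0 THEN 3^(k+1) > 0. Steps 2-4 correctly establish the inductive step, but without the base case the conclusion in step 5 does not follow.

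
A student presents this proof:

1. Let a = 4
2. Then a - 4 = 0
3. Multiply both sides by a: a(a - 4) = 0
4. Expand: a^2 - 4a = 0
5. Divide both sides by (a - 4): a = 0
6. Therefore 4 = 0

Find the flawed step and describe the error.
Step 5: Divide both sides by (a - 4): a = 0

Step 5 divides both sides by (a - 4). However, since a = 4, we have (a - 4) = 0. Division by zero is undefined, making this step invalid.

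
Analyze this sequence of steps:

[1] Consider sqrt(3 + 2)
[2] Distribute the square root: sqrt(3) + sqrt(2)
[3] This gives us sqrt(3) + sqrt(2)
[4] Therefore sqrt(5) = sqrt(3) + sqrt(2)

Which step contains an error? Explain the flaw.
Step 2: Distribute the square root: sqrt(3) + sqrt(2)

Step 2 incorrectly 'distributes' the square root over addition. The square root function does not distribute: sqrt(a + b) ≠ sqrt(a) + sqrt(b). In fact, sqrt(3 + 2) = sqrt(5) ≈ 2.2361, while sqrt(3) + sqrt(2) ≈ 3.1463.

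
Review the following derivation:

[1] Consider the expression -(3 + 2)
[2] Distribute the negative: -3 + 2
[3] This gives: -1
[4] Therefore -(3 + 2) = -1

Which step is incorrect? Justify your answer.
Step 2: Distribute the negative: -3 + 2

Step 2 incorrectly distributes the negative sign. The correct distribution is -(3 + 2) = -3 - 2 = -5. The negative must be applied to both terms, not just the first. The error treats -(3 + 2) as -3 + 2, which equals -1 instead of -5.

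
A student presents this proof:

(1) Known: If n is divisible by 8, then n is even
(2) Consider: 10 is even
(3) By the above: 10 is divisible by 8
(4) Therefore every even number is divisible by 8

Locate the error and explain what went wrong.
Step 3: By the above: 10 is divisible by 8

Step 3 commits the fallacy of affirming the consequent. The known fact 'divisible by 8 → even' does NOT imply 'even → divisible by 8'. That would be the converse, which is false. For example, 10 is even but 10 ÷ 8 = 1.25, which is not an integer.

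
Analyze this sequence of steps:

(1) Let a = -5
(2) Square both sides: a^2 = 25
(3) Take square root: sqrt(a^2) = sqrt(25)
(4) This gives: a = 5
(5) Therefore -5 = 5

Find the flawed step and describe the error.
Step 4: This gives: a = 5

Step 4 incorrectly states that sqrt(a^2) = a. The correct identity is sqrt(a^2) = |a|. Since a = -5 < 0, we have sqrt(a^2) = |-5| = 5, not a = -5.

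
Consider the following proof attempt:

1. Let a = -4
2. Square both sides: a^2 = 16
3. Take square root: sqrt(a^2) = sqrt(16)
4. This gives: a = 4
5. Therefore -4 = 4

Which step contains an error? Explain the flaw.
Step 4: This gives: a = 4

Step 4 incorrectly states that sqrt(a^2) = a. The correct identity is sqrt(a^2) = |a|. Since a = -4 < 0, we have sqrt(a^2) = |-4| = 4, not a = -4.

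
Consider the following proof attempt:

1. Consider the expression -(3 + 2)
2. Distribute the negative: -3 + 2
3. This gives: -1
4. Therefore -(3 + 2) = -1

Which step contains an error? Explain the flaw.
Step 2: Distribute the negative: -3 + 2

Step 2 incorrectly distributes the negative sign. The correct distribution is -(3 + 2) = -3 - 2 = -5. The negative must be applied to both terms, not just the first. The error treats -(3 + 2) as -3 + 2, which equals -1 instead of -5.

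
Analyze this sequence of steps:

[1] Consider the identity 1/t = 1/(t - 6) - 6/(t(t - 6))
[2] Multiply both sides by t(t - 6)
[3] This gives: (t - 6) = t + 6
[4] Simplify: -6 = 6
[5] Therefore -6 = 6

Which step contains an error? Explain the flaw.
Step 3: This gives: (t - 6) = t + 6

Step 3 makes a sign error when clearing denominators. Multiplying -6/(t(t - 6)) by t(t - 6) gives -6, not +6. The correct result is (t - 6) = t - 6, which is trivially true, not (t - 6) = t + 6. (Step 1 is a valid identity: 1/(t - 6) - 6/(t(t - 6)) = (t - 6)/(t(t - 6)) = 1/t.)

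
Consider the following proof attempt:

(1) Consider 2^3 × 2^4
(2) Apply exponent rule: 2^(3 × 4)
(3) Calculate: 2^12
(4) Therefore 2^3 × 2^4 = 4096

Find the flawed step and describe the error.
Step 2: Apply exponent rule: 2^(3 × 4)

Step 2 incorrectly states that a^b × a^c = a^(b×c). The correct rule is a^b × a^c = a^(b+c). The actual value is 2^3 × 2^4 = 2^7 = 128, not 2^12 = 4096.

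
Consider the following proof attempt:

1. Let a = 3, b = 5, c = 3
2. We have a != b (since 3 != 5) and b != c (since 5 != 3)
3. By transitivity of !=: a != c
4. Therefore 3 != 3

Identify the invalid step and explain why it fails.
Step 3: By transitivity of !=: a != c

Step 3 incorrectly applies transitivity to the '!=' relation. Transitivity states: if a R b and b R c, then a R c. However, '!=' is not transitive. Counterexample: 3 != 5 and 5 != 3, but 3 = 3 (both equal 3). Transitivity holds for relations like <, <=, =, but not for !=.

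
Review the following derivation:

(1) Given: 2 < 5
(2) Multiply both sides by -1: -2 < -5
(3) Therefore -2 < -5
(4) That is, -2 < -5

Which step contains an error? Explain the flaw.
Step 2: Multiply both sides by -1: -2 < -5

Step 2 multiplies both sides by -1 but fails to reverse the inequality sign. When multiplying (or dividing) an inequality by a negative number, the direction must be reversed. Since 2 < 5, we should get -2 > -5, i.e., -2 > -5.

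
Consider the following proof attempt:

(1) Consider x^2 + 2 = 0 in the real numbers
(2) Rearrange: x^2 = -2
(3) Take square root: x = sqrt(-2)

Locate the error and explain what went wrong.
Step 3: Take square root: x = sqrt(-2)

Step 3 takes the square root of -2, which is negative. In the real number system, the square root of a negative number is undefined. The equation x^2 + 2 = 0 has no real solutions. Square roots of negative numbers only exist in the complex numbers.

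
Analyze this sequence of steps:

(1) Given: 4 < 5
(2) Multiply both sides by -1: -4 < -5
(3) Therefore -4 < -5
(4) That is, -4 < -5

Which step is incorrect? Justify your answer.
Step 2: Multiply both sides by -1: -4 < -5

Step 2 multiplies both sides by -1 but fails to reverse the inequality sign. When multiplying (or dividing) an inequality by a negative number, the direction must be reversed. Since 4 < 5, we should get -4 > -5, i.e., -4 > -5.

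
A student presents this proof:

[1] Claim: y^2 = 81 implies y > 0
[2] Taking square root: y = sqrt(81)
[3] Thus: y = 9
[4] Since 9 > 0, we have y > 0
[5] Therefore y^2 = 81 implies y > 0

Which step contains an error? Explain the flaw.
Step 2: Taking square root: y = sqrt(81)

Step 2 takes the square root and assumes the positive root only. The equation y^2 = 81 actually has two solutions: y = 9 and y = -9. The proof silently assumes y > 0 without justification, then uses this assumption to conclude y > 0, which is circular. The counterexample y = -9 shows the claim is false.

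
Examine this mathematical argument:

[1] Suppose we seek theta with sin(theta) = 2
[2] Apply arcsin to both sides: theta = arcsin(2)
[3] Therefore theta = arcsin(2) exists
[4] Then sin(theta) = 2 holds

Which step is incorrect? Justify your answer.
Step 2: Apply arcsin to both sides: theta = arcsin(2)

Step 2 applies arcsin to 2. However, arcsin(x) is only defined for x in [-1, 1] because sin(theta) can only produce values in that range. Since |2| > 1, arcsin(2) is undefined. There is no angle whose sine equals 2.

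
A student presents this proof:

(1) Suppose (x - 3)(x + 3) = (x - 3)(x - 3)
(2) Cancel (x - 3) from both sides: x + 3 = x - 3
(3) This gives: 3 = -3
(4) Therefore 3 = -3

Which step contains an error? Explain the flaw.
Step 2: Cancel (x - 3) from both sides: x + 3 = x - 3

Step 2 cancels (x - 3) from both sides. This is only valid if (x - 3) ≠ 0, i.e., x ≠ 3. When x = 3, both sides equal zero regardless of the other factors. The correct approach requires considering x = 3 as a separate case.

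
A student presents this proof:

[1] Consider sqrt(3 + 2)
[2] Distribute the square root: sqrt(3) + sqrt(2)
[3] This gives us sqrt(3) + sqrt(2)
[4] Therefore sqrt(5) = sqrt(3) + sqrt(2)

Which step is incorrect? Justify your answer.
Step 2: Distribute the square root: sqrt(3) + sqrt(2)

Step 2 incorrectly 'distributes' the square root over addition. The square root function does not distribute: sqrt(a + b) ≠ sqrt(a) + sqrt(b). In fact, sqrt(3 + 2) = sqrt(5) ≈ 2.2361, while sqrt(3) + sqrt(2) ≈ 3.1463.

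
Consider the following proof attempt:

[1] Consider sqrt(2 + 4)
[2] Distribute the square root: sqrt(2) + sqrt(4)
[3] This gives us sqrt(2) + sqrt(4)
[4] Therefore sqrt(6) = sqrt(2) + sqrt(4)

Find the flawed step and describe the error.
Step 2: Distribute the square root: sqrt(2) + sqrt(4)

Step 2 incorrectly 'distributes' the square root over addition. The square root function does not distribute: sqrt(a + b) ≠ sqrt(a) + sqrt(b). In fact, sqrt(2 + 4) = sqrt(6) ≈ 2.4495, while sqrt(2) + sqrt(4) ≈ 3.4142.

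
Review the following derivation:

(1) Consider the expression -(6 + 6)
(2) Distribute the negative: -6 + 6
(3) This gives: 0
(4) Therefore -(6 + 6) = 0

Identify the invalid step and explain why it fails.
Step 2: Distribute the negative: -6 + 6

Step 2 incorrectly distributes the negative sign. The correct distribution is -(6 + 6) = -6 - 6 = -12. The negative must be applied to both terms, not just the first. The error treats -(6 + 6) as -6 + 6, which equals 0 instead of -12.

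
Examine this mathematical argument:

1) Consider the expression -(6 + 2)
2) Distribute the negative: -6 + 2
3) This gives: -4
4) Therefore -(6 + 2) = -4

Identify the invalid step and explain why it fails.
Step 2: Distribute the negative: -6 + 2

Step 2 incorrectly distributes the negative sign. The correct distribution is -(6 + 2) = -6 - 2 = -8. The negative must be applied to both terms, not just the first. The error treats -(6 + 2) as -6 + 2, which equals -4 instead of -8.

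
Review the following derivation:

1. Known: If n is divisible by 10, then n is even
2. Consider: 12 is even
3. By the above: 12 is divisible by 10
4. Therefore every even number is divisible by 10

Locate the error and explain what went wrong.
Step 3: By the above: 12 is divisible by 10

Step 3 commits the fallacy of affirming the consequent. The known fact 'divisible by 10 → even' does NOT imply 'even → divisible by 10'. That would be the converse, which is false. For example, 12 is even but 12 ÷ 10 = 1.20, which is not an integer.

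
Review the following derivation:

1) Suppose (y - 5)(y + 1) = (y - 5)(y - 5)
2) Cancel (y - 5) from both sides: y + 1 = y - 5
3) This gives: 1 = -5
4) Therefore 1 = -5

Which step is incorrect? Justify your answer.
Step 2: Cancel (y - 5) from both sides: y + 1 = y - 5

Step 2 cancels (y - 5) from both sides. This is only valid if (y - 5) ≠ 0, i.e., y ≠ 5. When y = 5, both sides equal zero regardless of the other factors. The correct approach requires considering y = 5 as a separate case.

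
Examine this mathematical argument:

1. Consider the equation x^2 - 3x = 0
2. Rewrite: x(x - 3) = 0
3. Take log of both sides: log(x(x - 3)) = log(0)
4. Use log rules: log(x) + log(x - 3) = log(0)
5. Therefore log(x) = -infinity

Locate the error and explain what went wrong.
Step 3: Take log of both sides: log(x(x - 3)) = log(0)

Step 3 takes the logarithm of both sides, resulting in log(0) on the right side. The logarithm is only defined for positive numbers; log(0) is undefined (approaches negative infinity). This operation is invalid.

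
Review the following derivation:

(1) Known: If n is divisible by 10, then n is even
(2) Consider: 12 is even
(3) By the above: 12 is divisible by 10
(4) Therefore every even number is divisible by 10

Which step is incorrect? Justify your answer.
Step 3: By the above: 12 is divisible by 10

Step 3 commits the fallacy of affirming the consequent. The known fact 'divisible by 10 → even' does NOT imply 'even → divisible by 10'. That would be the converse, which is false. For example, 12 is even but 12 ÷ 10 = 1.20, which is not an integer.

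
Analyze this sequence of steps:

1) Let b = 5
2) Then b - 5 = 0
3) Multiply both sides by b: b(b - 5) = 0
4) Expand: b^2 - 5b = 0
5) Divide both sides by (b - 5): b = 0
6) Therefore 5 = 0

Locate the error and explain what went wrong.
Step 5: Divide both sides by (b - 5): b = 0

Step 5 divides both sides by (b - 5). However, since b = 5, we have (b - 5) = 0. Division by zero is undefined, making this step invalid.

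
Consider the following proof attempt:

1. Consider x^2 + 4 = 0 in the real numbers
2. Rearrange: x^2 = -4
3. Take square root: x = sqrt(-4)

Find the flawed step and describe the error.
Step 3: Take square root: x = sqrt(-4)

Step 3 takes the square root of -4, which is negative. In the real number system, the square root of a negative number is undefined. The equation x^2 + 4 = 0 has no real solutions. Square roots of negative numbers only exist in the complex numbers.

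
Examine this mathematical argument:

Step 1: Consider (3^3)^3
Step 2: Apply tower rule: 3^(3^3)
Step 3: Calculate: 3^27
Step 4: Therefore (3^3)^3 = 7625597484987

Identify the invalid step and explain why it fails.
Step 2: Apply tower rule: 3^(3^3)

Step 2 incorrectly states that (a^b)^c = a^(b^c). The correct rule is (a^b)^c = a^(b×c). The actual value is (3^3)^3 = 3^9 = 19683, not 3^27 = 7625597484987.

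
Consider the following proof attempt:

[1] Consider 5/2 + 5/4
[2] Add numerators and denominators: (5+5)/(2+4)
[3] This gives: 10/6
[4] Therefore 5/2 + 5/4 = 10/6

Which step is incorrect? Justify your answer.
Step 2: Add numerators and denominators: (5+5)/(2+4)

Step 2 incorrectly adds fractions by separately adding numerators and denominators. This is wrong. The correct method requires a common denominator: 5/2 + 5/4 = (5×4 + 5×2)/(2×4) = 30/8 = 15/4. The method used gives 10/6, which is different.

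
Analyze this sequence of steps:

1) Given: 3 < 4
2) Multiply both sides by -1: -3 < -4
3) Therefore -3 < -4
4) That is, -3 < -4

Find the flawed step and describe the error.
Step 2: Multiply both sides by -1: -3 < -4

Step 2 multiplies both sides by -1 but fails to reverse the inequality sign. When multiplying (or dividing) an inequality by a negative number, the direction must be reversed. Since 3 < 4, we should get -3 > -4, i.e., -3 > -4.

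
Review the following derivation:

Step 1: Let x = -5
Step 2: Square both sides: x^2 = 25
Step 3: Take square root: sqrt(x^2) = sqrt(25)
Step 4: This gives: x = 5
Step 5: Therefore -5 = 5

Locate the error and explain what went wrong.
Step 4: This gives: x = 5

Step 4 incorrectly states that sqrt(x^2) = x. The correct identity is sqrt(x^2) = |x|. Since x = -5 < 0, we have sqrt(x^2) = |-5| = 5, not x = -5.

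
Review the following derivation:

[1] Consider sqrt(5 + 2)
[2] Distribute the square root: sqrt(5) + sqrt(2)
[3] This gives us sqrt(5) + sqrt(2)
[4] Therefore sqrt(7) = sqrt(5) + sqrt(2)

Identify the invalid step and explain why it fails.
Step 2: Distribute the square root: sqrt(5) + sqrt(2)

Step 2 incorrectly 'distributes' the square root over addition. The square root function does not distribute: sqrt(a + b) ≠ sqrt(a) + sqrt(b). In fact, sqrt(5 + 2) = sqrt(7) ≈ 2.6458, while sqrt(5) + sqrt(2) ≈ 3.6503.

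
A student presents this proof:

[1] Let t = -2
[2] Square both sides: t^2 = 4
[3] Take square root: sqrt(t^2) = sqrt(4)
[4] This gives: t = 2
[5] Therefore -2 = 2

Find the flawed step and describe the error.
Step 4: This gives: t = 2

Step 4 incorrectly states that sqrt(t^2) = t. The correct identity is sqrt(t^2) = |t|. Since t = -2 < 0, we have sqrt(t^2) = |-2| = 2, not t = -2.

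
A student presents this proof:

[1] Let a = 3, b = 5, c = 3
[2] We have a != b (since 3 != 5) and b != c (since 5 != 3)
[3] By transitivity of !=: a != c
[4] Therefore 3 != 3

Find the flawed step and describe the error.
Step 3: By transitivity of !=: a != c

Step 3 incorrectly applies transitivity to the '!=' relation. Transitivity states: if a R b and b R c, then a R c. However, '!=' is not transitive. Counterexample: 3 != 5 and 5 != 3, but 3 = 3 (both equal 3). Transitivity holds for relations like <, <=, =, but not for !=.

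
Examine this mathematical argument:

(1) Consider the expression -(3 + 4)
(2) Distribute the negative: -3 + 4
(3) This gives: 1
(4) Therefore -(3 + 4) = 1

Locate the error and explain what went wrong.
Step 2: Distribute the negative: -3 + 4

Step 2 incorrectly distributes the negative sign. The correct distribution is -(3 + 4) = -3 - 4 = -7. The negative must be applied to both terms, not just the first. The error treats -(3 + 4) as -3 + 4, which equals 1 instead of -7.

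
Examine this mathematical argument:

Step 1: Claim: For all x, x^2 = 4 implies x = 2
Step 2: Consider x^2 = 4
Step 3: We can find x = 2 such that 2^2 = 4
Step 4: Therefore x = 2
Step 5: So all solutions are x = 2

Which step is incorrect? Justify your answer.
Step 4: Therefore x = 2

Step 4 incorrectly concludes that x = 2 is the only solution. The proof shows that x = 2 is A solution (existence), but does not show it is the ONLY solution (uniqueness). In fact, x = -2 is also a solution since (-2)^2 = 4. Finding one solution doesn't prove there are no others.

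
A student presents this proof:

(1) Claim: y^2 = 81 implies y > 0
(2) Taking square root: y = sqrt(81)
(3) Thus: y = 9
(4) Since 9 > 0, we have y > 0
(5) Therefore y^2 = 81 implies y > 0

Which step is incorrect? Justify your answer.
Step 2: Taking square root: y = sqrt(81)

Step 2 takes the square root and assumes the positive root only. The equation y^2 = 81 actually has two solutions: y = 9 and y = -9. The proof silently assumes y > 0 without justification, then uses this assumption to conclude y > 0, which is circular. The counterexample y = -9 shows the claim is false.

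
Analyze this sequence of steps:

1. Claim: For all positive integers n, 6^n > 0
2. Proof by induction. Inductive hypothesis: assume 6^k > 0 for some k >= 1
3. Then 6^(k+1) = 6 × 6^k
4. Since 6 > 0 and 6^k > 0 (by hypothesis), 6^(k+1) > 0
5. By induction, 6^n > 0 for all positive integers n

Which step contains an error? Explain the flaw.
Step 5: By induction, 6^n > 0 for all positive integers n

Step 5 concludes the proof by induction, but no base case was ever established. A valid induction proof requires: (1) a base case proving 6^1 > 0, and (2) an inductive step showing IF 6^k > 0 THEN 6^(k+1) > 0. Steps 2-4 correctly establish the inductive step, but without the base case the conclusion in step 5 does not follow.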